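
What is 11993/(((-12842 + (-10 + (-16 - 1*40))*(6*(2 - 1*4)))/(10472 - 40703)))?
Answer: 362560383/12050 ≈ 30088.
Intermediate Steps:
11993/(((-12842 + (-10 + (-16 - 1*40))*(6*(2 - 1*4)))/(10472 - 40703))) = 11993/(((-12842 + (-10 + (-16 - 40))*(6*(2 - 4)))/(-30231))) = 11993/(((-12842 + (-10 - 56)*(6*(-2)))*(-1/30231))) = 11993/(((-12842 - 66*(-12))*(-1/30231))) = 11993/(((-12842 + 792)*(-1/30231))) = 11993/((-12050*(-1/30231))) = 11993/(12050/30231) = 11993*(30231/12050) = 362560383/12050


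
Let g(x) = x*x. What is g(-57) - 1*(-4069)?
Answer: 7318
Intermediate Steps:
g(x) = x**2
g(-57) - 1*(-4069) = (-57)**2 - 1*(-4069) = 3249 + 4069 = 7318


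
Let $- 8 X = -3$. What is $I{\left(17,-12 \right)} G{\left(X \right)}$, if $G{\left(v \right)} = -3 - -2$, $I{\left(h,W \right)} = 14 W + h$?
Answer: $151$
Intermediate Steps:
$X = \frac{3}{8}$ ($X = \left(- \frac{1}{8}\right) \left(-3\right) = \frac{3}{8} \approx 0.375$)
$I{\left(h,W \right)} = h + 14 W$
$G{\left(v \right)} = -1$ ($G{\left(v \right)} = -3 + 2 = -1$)
$I{\left(17,-12 \right)} G{\left(X \right)} = \left(17 + 14 \left(-12\right)\right) \left(-1\right) = \left(17 - 168\right) \left(-1\right) = \left(-151\right) \left(-1\right) = 151$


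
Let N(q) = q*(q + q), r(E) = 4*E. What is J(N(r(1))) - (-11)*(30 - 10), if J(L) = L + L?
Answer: 284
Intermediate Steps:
N(q) = 2*q² (N(q) = q*(2*q) = 2*q²)
J(L) = 2*L
J(N(r(1))) - (-11)*(30 - 10) = 2*(2*(4*1)²) - (-11)*(30 - 10) = 2*(2*4²) - (-11)*20 = 2*(2*16) - 1*(-220) = 2*32 + 220 = 64 + 220 = 284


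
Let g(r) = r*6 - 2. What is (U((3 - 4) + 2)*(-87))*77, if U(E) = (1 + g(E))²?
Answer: -167475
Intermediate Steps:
g(r) = -2 + 6*r (g(r) = 6*r - 2 = -2 + 6*r)
U(E) = (-1 + 6*E)² (U(E) = (1 + (-2 + 6*E))² = (-1 + 6*E)²)
(U((3 - 4) + 2)*(-87))*77 = ((-1 + 6*((3 - 4) + 2))²*(-87))*77 = ((-1 + 6*(-1 + 2))²*(-87))*77 = ((-1 + 6*1)²*(-87))*77 = ((-1 + 6)²*(-87))*77 = (5²*(-87))*77 = (25*(-87))*77 = -2175*77 = -167475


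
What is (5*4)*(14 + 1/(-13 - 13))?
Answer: 3630/13 ≈ 279.23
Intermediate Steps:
(5*4)*(14 + 1/(-13 - 13)) = 20*(14 + 1/(-26)) = 20*(14 - 1/26) = 20*(363/26) = 3630/13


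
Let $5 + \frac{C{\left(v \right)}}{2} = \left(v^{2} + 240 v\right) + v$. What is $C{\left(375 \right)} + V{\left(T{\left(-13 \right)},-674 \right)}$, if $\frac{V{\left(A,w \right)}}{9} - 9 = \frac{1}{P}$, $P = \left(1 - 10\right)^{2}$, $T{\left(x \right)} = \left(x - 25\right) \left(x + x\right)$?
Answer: $\frac{4158640}{9} \approx 4.6207 \cdot 10^{5}$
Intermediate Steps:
$T{\left(x \right)} = 2 x \left(-25 + x\right)$ ($T{\left(x \right)} = \left(-25 + x\right) 2 x = 2 x \left(-25 + x\right)$)
$P = 81$ ($P = \left(-9\right)^{2} = 81$)
$C{\left(v \right)} = -10 + 2 v^{2} + 482 v$ ($C{\left(v \right)} = -10 + 2 \left(\left(v^{2} + 240 v\right) + v\right) = -10 + 2 \left(v^{2} + 241 v\right) = -10 + \left(2 v^{2} + 482 v\right) = -10 + 2 v^{2} + 482 v$)
$V{\left(A,w \right)} = \frac{730}{9}$ ($V{\left(A,w \right)} = 81 + \frac{9}{81} = 81 + 9 \cdot \frac{1}{81} = 81 + \frac{1}{9} = \frac{730}{9}$)
$C{\left(375 \right)} + V{\left(T{\left(-13 \right)},-674 \right)} = \left(-10 + 2 \cdot 375^{2} + 482 \cdot 375\right) + \frac{730}{9} = \left(-10 + 2 \cdot 140625 + 180750\right) + \frac{730}{9} = \left(-10 + 281250 + 180750\right) + \frac{730}{9} = 461990 + \frac{730}{9} = \frac{4158640}{9}$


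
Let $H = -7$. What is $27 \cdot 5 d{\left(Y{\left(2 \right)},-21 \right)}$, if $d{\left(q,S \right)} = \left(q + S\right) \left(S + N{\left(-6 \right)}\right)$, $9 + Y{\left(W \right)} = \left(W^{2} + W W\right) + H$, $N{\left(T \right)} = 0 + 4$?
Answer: $66555$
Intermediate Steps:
$N{\left(T \right)} = 4$
$Y{\left(W \right)} = -16 + 2 W^{2}$ ($Y{\left(W \right)} = -9 - \left(7 - W^{2} - W W\right) = -9 + \left(\left(W^{2} + W^{2}\right) - 7\right) = -9 + \left(2 W^{2} - 7\right) = -9 + \left(-7 + 2 W^{2}\right) = -16 + 2 W^{2}$)
$d{\left(q,S \right)} = \left(4 + S\right) \left(S + q\right)$ ($d{\left(q,S \right)} = \left(q + S\right) \left(S + 4\right) = \left(S + q\right) \left(4 + S\right) = \left(4 + S\right) \left(S + q\right)$)
$27 \cdot 5 d{\left(Y{\left(2 \right)},-21 \right)} = 27 \cdot 5 \left(\left(-21\right)^{2} + 4 \left(-21\right) + 4 \left(-16 + 2 \cdot 2^{2}\right) - 21 \left(-16 + 2 \cdot 2^{2}\right)\right) = 135 \left(441 - 84 + 4 \left(-16 + 2 \cdot 4\right) - 21 \left(-16 + 2 \cdot 4\right)\right) = 135 \left(441 - 84 + 4 \left(-16 + 8\right) - 21 \left(-16 + 8\right)\right) = 135 \left(441 - 84 + 4 \left(-8\right) - -168\right) = 135 \left(441 - 84 - 32 + 168\right) = 135 \cdot 493 = 66555$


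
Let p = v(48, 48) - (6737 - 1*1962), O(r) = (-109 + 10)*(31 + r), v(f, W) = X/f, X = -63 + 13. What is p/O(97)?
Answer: 114625/304128 ≈ 0.37690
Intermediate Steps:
X = -50
v(f, W) = -50/f
O(r) = -3069 - 99*r (O(r) = -99*(31 + r) = -3069 - 99*r)
p = -114625/24 (p = -50/48 - (6737 - 1*1962) = -50*1/48 - (6737 - 1962) = -25/24 - 1*4775 = -25/24 - 4775 = -114625/24 ≈ -4776.0)
p/O(97) = -114625/(24*(-3069 - 99*97)) = -114625/(24*(-3069 - 9603)) = -114625/24/(-12672) = -114625/24*(-1/12672) = 114625/304128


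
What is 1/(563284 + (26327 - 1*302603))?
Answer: 1/287008 ≈ 3.4842e-6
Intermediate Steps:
1/(563284 + (26327 - 1*302603)) = 1/(563284 + (26327 - 302603)) = 1/(563284 - 276276) = 1/287008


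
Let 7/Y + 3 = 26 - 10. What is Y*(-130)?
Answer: -70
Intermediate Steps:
Y = 7/13 (Y = 7/(-3 + (26 - 10)) = 7/(-3 + 16) = 7/13 ≈ 0.53846)
Y*(-130) = (7/13)*(-130) = -70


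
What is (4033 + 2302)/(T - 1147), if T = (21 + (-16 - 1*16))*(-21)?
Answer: -6335/916 ≈ -6.9159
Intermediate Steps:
T = 231 (T = (21 + (-16 - 16))*(-21) = (21 - 32)*(-21) = -11*(-21) = 231)
(4033 + 2302)/(T - 1147) = (4033 + 2302)/(231 - 1147) = 6335/(-916) = 6335*(-1/916) = -6335/916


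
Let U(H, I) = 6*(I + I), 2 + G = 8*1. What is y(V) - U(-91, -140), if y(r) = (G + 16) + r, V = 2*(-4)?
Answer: 1694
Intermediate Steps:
G = 6 (G = -2 + 8*1 = -2 + 8 = 6)
U(H, I) = 12*I (U(H, I) = 6*(2*I) = 12*I)
V = -8
y(r) = 22 + r (y(r) = (6 + 16) + r = 22 + r)
y(V) - U(-91, -140) = (22 - 8) - 12*(-140) = 14 - 1*(-1680) = 14 + 1680 = 1694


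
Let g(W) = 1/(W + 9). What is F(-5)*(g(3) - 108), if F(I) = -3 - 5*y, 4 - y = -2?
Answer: 14245/4 ≈ 3561.3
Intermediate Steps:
y = 6 (y = 4 - 1*(-2) = 4 + 2 = 6)
g(W) = 1/(9 + W)
F(I) = -33 (F(I) = -3 - 5*6 = -3 - 30 = -33)
F(-5)*(g(3) - 108) = -33*(1/(9 + 3) - 108) = -33*(1/12 - 108) = -33*(-1295/12) = 14245/4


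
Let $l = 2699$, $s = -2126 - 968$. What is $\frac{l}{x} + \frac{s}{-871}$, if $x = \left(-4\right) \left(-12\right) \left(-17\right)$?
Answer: $\frac{13375}{54672} \approx 0.24464$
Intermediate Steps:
$x = -816$ ($x = 48 \left(-17\right) = -816$)
$s = -3094$ ($s = -2126 - 968 = -3094$)
$\frac{l}{x} + \frac{s}{-871} = \frac{2699}{-816} - \frac{3094}{-871} = 2699 \left(- \frac{1}{816}\right) - - \frac{238}{67} = - \frac{2699}{816} + \frac{238}{67} = \frac{13375}{54672}$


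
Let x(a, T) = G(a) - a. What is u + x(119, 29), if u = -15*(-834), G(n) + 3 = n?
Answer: 12507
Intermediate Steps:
G(n) = -3 + n
u = 12510
x(a, T) = -3 (x(a, T) = (-3 + a) - a = -3)
u + x(119, 29) = 12510 - 3 = 12507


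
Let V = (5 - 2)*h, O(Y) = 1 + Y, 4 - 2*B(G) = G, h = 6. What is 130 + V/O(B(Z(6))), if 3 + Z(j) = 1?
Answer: 269/2 ≈ 134.50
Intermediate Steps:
Z(j) = -2 (Z(j) = -3 + 1 = -2)
B(G) = 2 - G/2
V = 18 (V = (5 - 2)*6 = 3*6 = 18)
130 + V/O(B(Z(6))) = 130 + 18/(1 + (2 - ½*(-2))) = 130 + 18/(1 + (2 + 1)) = 130 + 18/(1 + 3) = 130 + 18/4 = 130 + 18*(¼) = 130 + 9/2 = 269/2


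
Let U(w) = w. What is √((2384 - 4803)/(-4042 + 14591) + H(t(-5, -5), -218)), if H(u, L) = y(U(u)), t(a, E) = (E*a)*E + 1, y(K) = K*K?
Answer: √1711037303745/10549 ≈ 124.00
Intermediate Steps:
y(K) = K²
t(a, E) = 1 + a*E² (t(a, E) = a*E² + 1 = 1 + a*E²)
H(u, L) = u²
√((2384 - 4803)/(-4042 + 14591) + H(t(-5, -5), -218)) = √((2384 - 4803)/(-4042 + 14591) + (1 - 5*(-5)²)²) = √(-2419/10549 + (1 - 5*25)²) = √(-2419*1/10549 + (1 - 125)²) = √(-2419/10549 + (-124)²) = √(-2419/10549 + 15376) = √(162199005/10549) = √1711037303745/10549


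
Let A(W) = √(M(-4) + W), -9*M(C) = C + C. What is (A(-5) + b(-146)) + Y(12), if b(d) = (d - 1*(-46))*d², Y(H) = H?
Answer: -2131588 + I*√37/3 ≈ -2.1316e+6 + 2.0276*I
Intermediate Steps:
M(C) = -2*C/9 (M(C) = -(C + C)/9 = -2*C/9)
b(d) = d²*(46 + d) (b(d) = (d + 46)*d² = (46 + d)*d² = d²*(46 + d))
A(W) = √(8/9 + W) (A(W) = √(-2/9*(-4) + W) = √(8/9 + W))
(A(-5) + b(-146)) + Y(12) = (√(8 + 9*(-5))/3 + (-146)²*(46 - 146)) + 12 = (√(8 - 45)/3 + 21316*(-100)) + 12 = (√(-37)/3 - 2131600) + 12 = ((I*√37)/3 - 2131600) + 12 = (I*√37/3 - 2131600) + 12 = (-2131600 + I*√37/3) + 12 = -2131588 + I*√37/3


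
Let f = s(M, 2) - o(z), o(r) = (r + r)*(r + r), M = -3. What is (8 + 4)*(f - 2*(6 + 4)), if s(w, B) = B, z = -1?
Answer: -264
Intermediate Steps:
o(r) = 4*r**2 (o(r) = (2*r)*(2*r) = 4*r**2)
f = -2 (f = 2 - 4*(-1)**2 = 2 - 4 = -2)
(8 + 4)*(f - 2*(6 + 4)) = (8 + 4)*(-2 - 2*(6 + 4)) = 12*(-2 - 2*10) = 12*(-2 - 20) = 12*(-22) = -264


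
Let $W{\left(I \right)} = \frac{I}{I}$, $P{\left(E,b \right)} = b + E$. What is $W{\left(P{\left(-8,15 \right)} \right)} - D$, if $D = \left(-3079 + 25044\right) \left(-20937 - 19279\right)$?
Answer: $883344441$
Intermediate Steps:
$P{\left(E,b \right)} = E + b$
$W{\left(I \right)} = 1$
$D = -883344440$ ($D = 21965 \left(-40216\right) = -883344440$)
$W{\left(P{\left(-8,15 \right)} \right)} - D = 1 - -883344440 = 1 + 883344440 = 883344441$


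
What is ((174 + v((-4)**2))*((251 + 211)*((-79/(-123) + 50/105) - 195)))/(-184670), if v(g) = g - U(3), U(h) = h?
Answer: 343379124/3785735 ≈ 90.703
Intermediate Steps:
v(g) = -3 + g (v(g) = g - 1*3 = g - 3 = -3 + g)
((174 + v((-4)**2))*((251 + 211)*((-79/(-123) + 50/105) - 195)))/(-184670) = ((174 + (-3 + (-4)**2))*((251 + 211)*((-79/(-123) + 50/105) - 195)))/(-184670) = ((174 + (-3 + 16))*(462*((-79*(-1/123) + 50*(1/105)) - 195)))*(-1/184670) = ((174 + 13)*(462*((79/123 + 10/21) - 195)))*(-1/184670) = (187*(462*(321/287 - 195)))*(-1/184670) = (187*(462*(-55644/287)))*(-1/184670) = (187*(-3672504/41))*(-1/184670) = -686758248/41*(-1/184670) = 343379124/3785735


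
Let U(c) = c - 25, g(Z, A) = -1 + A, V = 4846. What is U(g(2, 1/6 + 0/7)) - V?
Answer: -29231/6 ≈ -4871.8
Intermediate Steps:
U(c) = -25 + c
U(g(2, 1/6 + 0/7)) - V = (-25 + (-1 + (1/6 + 0/7))) - 1*4846 = (-25 + (-1 + (1*(⅙) + 0*(⅐)))) - 4846 = (-25 + (-1 + (⅙ + 0))) - 4846 = (-25 + (-1 + ⅙)) - 4846 = (-25 - ⅚) - 4846 = -155/6 - 4846 = -29231/6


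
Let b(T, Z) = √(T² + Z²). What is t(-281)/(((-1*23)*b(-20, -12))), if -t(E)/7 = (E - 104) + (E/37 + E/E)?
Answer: -101423*√34/115736 ≈ -5.1098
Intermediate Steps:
t(E) = 721 - 266*E/37 (t(E) = -7*((E - 104) + (E/37 + E/E)) = -7*((-104 + E) + (E*(1/37) + 1)) = -7*((-104 + E) + (E/37 + 1)) = -7*((-104 + E) + (1 + E/37)) = -7*(-103 + 38*E/37) = 721 - 266*E/37)
t(-281)/(((-1*23)*b(-20, -12))) = (721 - 266/37*(-281))/(((-1*23)*√((-20)² + (-12)²))) = (721 + 74746/37)/((-23*√(400 + 144))) = 101423/(37*((-92*√34))) = 101423*(-√34/3128)/37 = -101423*√34/115736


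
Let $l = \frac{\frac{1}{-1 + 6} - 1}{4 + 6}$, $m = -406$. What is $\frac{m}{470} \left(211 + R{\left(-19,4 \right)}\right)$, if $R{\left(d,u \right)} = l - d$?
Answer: $- \frac{1166844}{5875} \approx -198.61$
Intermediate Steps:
$l = - \frac{2}{25}$ ($l = \frac{\frac{1}{5} - 1}{10} = \left(\frac{1}{5} - 1\right) \frac{1}{10} = \left(- \frac{4}{5}\right) \frac{1}{10} = - \frac{2}{25} \approx -0.08$)
$R{\left(d,u \right)} = - \frac{2}{25} - d$
$\frac{m}{470} \left(211 + R{\left(-19,4 \right)}\right) = - \frac{406}{470} \left(211 - - \frac{473}{25}\right) = \left(-406\right) \frac{1}{470} \left(211 + \left(- \frac{2}{25} + 19\right)\right) = - \frac{203 \left(211 + \frac{473}{25}\right)}{235} = \left(- \frac{203}{235}\right) \frac{5748}{25} = - \frac{1166844}{5875}$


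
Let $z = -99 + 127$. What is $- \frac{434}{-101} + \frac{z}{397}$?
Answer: $\frac{175126}{40097} \approx 4.3676$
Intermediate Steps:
$z = 28$
$- \frac{434}{-101} + \frac{z}{397} = - \frac{434}{-101} + \frac{28}{397} = \left(-434\right) \left(- \frac{1}{101}\right) + 28 \cdot \frac{1}{397} = \frac{434}{101} + \frac{28}{397} = \frac{175126}{40097}$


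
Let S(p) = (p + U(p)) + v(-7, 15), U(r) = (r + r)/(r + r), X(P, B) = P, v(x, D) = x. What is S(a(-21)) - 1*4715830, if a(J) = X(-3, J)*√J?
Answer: -4715836 - 3*I*√21 ≈ -4.7158e+6 - 13.748*I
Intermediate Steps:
U(r) = 1 (U(r) = (2*r)/((2*r)) = (2*r)*(1/(2*r)) = 1)
a(J) = -3*√J
S(p) = -6 + p (S(p) = (p + 1) - 7 = (1 + p) - 7 = -6 + p)
S(a(-21)) - 1*4715830 = (-6 - 3*I*√21) - 1*4715830 = (-6 - 3*I*√21) - 4715830 = -4715836 - 3*I*√21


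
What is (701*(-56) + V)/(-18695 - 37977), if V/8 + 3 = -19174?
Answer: 6021/1771 ≈ 3.3998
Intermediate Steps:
V = -153416 (V = -24 + 8*(-19174) = -24 - 153392 = -153416)
(701*(-56) + V)/(-18695 - 37977) = (701*(-56) - 153416)/(-18695 - 37977) = (-39256 - 153416)/(-56672) = -192672*(-1/56672) = 6021/1771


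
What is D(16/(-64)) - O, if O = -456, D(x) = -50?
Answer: 406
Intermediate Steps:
D(16/(-64)) - O = -50 - 1*(-456) = -50 + 456 = 406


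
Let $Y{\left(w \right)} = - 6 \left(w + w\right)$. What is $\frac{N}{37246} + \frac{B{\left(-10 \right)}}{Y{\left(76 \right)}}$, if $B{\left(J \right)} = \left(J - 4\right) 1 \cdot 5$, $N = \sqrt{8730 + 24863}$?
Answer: $\frac{35}{456} + \frac{\sqrt{33593}}{37246} \approx 0.081675$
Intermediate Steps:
$N = \sqrt{33593} \approx 183.28$
$B{\left(J \right)} = -20 + 5 J$ ($B{\left(J \right)} = \left(-4 + J\right) 1 \cdot 5 = \left(-4 + J\right) 5 = -20 + 5 J$)
$Y{\left(w \right)} = - 12 w$ ($Y{\left(w \right)} = - 6 \cdot 2 w = - 12 w$)
$\frac{N}{37246} + \frac{B{\left(-10 \right)}}{Y{\left(76 \right)}} = \frac{\sqrt{33593}}{37246} + \frac{-20 + 5 \left(-10\right)}{\left(-12\right) 76} = \sqrt{33593} \cdot \frac{1}{37246} + \frac{-20 - 50}{-912} = \frac{\sqrt{33593}}{37246} - - \frac{35}{456} = \frac{\sqrt{33593}}{37246} + \frac{35}{456} = \frac{35}{456} + \frac{\sqrt{33593}}{37246}$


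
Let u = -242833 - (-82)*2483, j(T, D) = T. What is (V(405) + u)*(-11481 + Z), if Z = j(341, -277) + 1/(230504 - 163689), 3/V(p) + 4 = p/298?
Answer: 22979023389598757/52583405 ≈ 4.3700e+8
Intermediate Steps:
V(p) = 3/(-4 + p/298)
u = -39227 (u = -242833 - 1*(-203606) = -242833 + 203606 = -39227)
Z = 22783916/66815 (Z = 341 + 1/(230504 - 163689) = 341 + 1/66815 = 22783916/66815 ≈ 341.00)
(V(405) + u)*(-11481 + Z) = (894/(-1192 + 405) - 39227)*(-11481 + 22783916/66815) = (894/(-787) - 39227)*(-744319099/66815) = (894*(-1/787) - 39227)*(-744319099/66815) = (-894/787 - 39227)*(-744319099/66815) = -30872543/787*(-744319099/66815) = 22979023389598757/52583405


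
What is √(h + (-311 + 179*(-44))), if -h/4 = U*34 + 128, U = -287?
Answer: √30333 ≈ 174.16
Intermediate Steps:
h = 38520 (h = -4*(-287*34 + 128) = -4*(-9758 + 128) = -4*(-9630) = 38520)
√(h + (-311 + 179*(-44))) = √(38520 + (-311 + 179*(-44))) = √(38520 + (-311 - 7876)) = √(38520 - 8187) = √30333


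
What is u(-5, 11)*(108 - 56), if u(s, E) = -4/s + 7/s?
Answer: -156/5 ≈ -31.200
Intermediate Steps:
u(s, E) = 3/s
u(-5, 11)*(108 - 56) = (3/(-5))*(108 - 56) = (3*(-1/5))*52 = -3/5*52 = -156/5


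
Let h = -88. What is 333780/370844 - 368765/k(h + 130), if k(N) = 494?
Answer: -34147350085/45799234 ≈ -745.59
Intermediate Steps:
333780/370844 - 368765/k(h + 130) = 333780/370844 - 368765/494 = 333780*(1/370844) - 368765*1/494 = 83445/92711 - 368765/494 = -34147350085/45799234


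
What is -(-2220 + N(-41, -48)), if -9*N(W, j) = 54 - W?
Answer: 20075/9 ≈ 2230.6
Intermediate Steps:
N(W, j) = -6 + W/9 (N(W, j) = -(54 - W)/9 = -6 + W/9)
-(-2220 + N(-41, -48)) = -(-2220 + (-6 + (⅑)*(-41))) = -(-2220 + (-6 - 41/9)) = -(-2220 - 95/9) = -1*(-20075/9) = 20075/9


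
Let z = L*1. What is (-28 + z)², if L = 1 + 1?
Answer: 676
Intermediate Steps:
L = 2
z = 2 (z = 2*1 = 2)
(-28 + z)² = (-28 + 2)² = (-26)² = 676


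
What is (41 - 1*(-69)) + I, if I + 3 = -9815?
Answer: -9708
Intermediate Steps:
I = -9818 (I = -3 - 9815 = -9818)
(41 - 1*(-69)) + I = (41 - 1*(-69)) - 9818 = (41 + 69) - 9818 = 110 - 9818 = -9708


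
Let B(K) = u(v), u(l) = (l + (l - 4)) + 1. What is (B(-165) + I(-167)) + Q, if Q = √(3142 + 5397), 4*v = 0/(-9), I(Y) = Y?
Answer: -170 + √8539 ≈ -77.593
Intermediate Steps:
v = 0 (v = (0/(-9))/4 = (0*(-⅑))/4 = (¼)*0 = 0)
Q = √8539 ≈ 92.407
u(l) = -3 + 2*l (u(l) = (l + (-4 + l)) + 1 = (-4 + 2*l) + 1 = -3 + 2*l)
B(K) = -3 (B(K) = -3 + 2*0 = -3 + 0 = -3)
(B(-165) + I(-167)) + Q = (-3 - 167) + √8539 = -170 + √8539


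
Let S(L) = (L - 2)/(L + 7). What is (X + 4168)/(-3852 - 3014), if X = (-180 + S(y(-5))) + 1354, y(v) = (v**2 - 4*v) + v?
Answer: -125556/161351 ≈ -0.77815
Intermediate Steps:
y(v) = v**2 - 3*v
S(L) = (-2 + L)/(7 + L)
X = 55216/47 (X = (-180 + (-2 - 5*(-3 - 5))/(7 - 5*(-3 - 5))) + 1354 = (-180 + (-2 - 5*(-8))/(7 - 5*(-8))) + 1354 = (-180 + (-2 + 40)/(7 + 40)) + 1354 = (-180 + 38/47) + 1354 = -8422/47 + 1354 = 55216/47 ≈ 1174.8)
(X + 4168)/(-3852 - 3014) = (55216/47 + 4168)/(-3852 - 3014) = (251112/47)/(-6866) = (251112/47)*(-1/6866) = -125556/161351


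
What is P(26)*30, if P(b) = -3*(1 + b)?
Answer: -2430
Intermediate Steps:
P(b) = -3 - 3*b
P(26)*30 = (-3 - 3*26)*30 = (-3 - 78)*30 = -81*30 = -2430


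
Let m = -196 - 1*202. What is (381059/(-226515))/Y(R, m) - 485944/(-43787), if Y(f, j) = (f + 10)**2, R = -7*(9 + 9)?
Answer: 1481133745602527/133462155976080 ≈ 11.098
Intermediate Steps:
R = -126 (R = -7*18 = -126)
m = -398 (m = -196 - 202 = -398)
Y(f, j) = (10 + f)**2
(381059/(-226515))/Y(R, m) - 485944/(-43787) = (381059/(-226515))/((10 - 126)**2) - 485944/(-43787) = (381059*(-1/226515))/((-116)**2) - 485944*(-1/43787) = -381059/226515/13456 + 485944/43787 = -381059/226515*1/13456 + 485944/43787 = -381059/3047985840 + 485944/43787 = 1481133745602527/133462155976080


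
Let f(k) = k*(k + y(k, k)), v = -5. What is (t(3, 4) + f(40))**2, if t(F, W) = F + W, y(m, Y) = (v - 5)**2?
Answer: 31438449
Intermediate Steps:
y(m, Y) = 100 (y(m, Y) = (-5 - 5)**2 = (-10)**2 = 100)
f(k) = k*(100 + k) (f(k) = k*(k + 100) = k*(100 + k))
(t(3, 4) + f(40))**2 = ((3 + 4) + 40*(100 + 40))**2 = (7 + 40*140)**2 = (7 + 5600)**2 = 5607**2 = 31438449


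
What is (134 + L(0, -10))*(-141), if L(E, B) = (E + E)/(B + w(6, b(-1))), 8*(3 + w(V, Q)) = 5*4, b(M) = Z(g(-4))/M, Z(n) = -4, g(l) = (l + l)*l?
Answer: -18894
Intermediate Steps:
g(l) = 2*l² (g(l) = (2*l)*l = 2*l²)
b(M) = -4/M
w(V, Q) = -½ (w(V, Q) = -3 + (5*4)/8 = -3 + (⅛)*20 = -3 + 5/2 = -½)
L(E, B) = 2*E/(-½ + B) (L(E, B) = (E + E)/(B - ½) = (2*E)/(-½ + B) = 2*E/(-½ + B))
(134 + L(0, -10))*(-141) = (134 + 4*0/(-1 + 2*(-10)))*(-141) = (134 + 4*0/(-1 - 20))*(-141) = (134 + 4*0/(-21))*(-141) = (134 + 4*0*(-1/21))*(-141) = (134 + 0)*(-141) = 134*(-141) = -18894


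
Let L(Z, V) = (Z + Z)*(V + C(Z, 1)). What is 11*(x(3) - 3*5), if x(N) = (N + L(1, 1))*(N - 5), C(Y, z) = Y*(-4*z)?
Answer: -99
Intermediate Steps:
C(Y, z) = -4*Y*z
L(Z, V) = 2*Z*(V - 4*Z) (L(Z, V) = (Z + Z)*(V - 4*Z*1) = (2*Z)*(V - 4*Z) = 2*Z*(V - 4*Z))
x(N) = (-6 + N)*(-5 + N) (x(N) = (N + 2*1*(1 - 4*1))*(N - 5) = (N + 2*1*(1 - 4))*(-5 + N) = (N + 2*1*(-3))*(-5 + N) = (N - 6)*(-5 + N) = (-6 + N)*(-5 + N))
11*(x(3) - 3*5) = 11*((30 + 3² - 11*3) - 3*5) = 11*((30 + 9 - 33) - 15) = 11*(6 - 15) = 11*(-9) = -99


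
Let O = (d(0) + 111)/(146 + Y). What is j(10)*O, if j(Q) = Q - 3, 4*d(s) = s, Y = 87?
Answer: 777/233 ≈ 3.3348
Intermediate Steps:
d(s) = s/4
j(Q) = -3 + Q
O = 111/233 (O = ((¼)*0 + 111)/(146 + 87) = (0 + 111)/233 = 111*(1/233) = 111/233 ≈ 0.47639)
j(10)*O = (-3 + 10)*(111/233) = 7*(111/233) = 777/233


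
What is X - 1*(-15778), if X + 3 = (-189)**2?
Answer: 51496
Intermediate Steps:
X = 35718 (X = -3 + (-189)**2 = -3 + 35721 = 35718)
X - 1*(-15778) = 35718 - 1*(-15778) = 35718 + 15778 = 51496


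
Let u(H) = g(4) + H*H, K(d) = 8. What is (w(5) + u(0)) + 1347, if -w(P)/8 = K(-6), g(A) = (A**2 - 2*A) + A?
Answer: 1295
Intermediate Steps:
g(A) = A**2 - A
w(P) = -64 (w(P) = -8*8 = -64)
u(H) = 12 + H**2 (u(H) = 4*(-1 + 4) + H*H = 4*3 + H**2 = 12 + H**2)
(w(5) + u(0)) + 1347 = (-64 + (12 + 0**2)) + 1347 = (-64 + (12 + 0)) + 1347 = (-64 + 12) + 1347 = -52 + 1347 = 1295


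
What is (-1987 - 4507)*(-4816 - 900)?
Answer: 37119704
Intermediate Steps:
(-1987 - 4507)*(-4816 - 900) = -6494*(-5716) = 37119704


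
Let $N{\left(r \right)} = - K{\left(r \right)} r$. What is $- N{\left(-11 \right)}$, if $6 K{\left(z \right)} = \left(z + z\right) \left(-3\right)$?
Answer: $-121$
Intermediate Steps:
$K{\left(z \right)} = - z$ ($K{\left(z \right)} = \frac{\left(z + z\right) \left(-3\right)}{6} = \frac{2 z \left(-3\right)}{6} = \frac{\left(-6\right) z}{6} = - z$)
$N{\left(r \right)} = r^{2}$ ($N{\left(r \right)} = - \left(-1\right) r r = r r = r^{2}$)
$- N{\left(-11 \right)} = - \left(-11\right)^{2} = \left(-1\right) 121 = -121$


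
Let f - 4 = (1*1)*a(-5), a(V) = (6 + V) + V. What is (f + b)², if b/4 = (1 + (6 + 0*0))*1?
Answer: 784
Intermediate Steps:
b = 28 (b = 4*((1 + (6 + 0*0))*1) = 4*((1 + (6 + 0))*1) = 4*((1 + 6)*1) = 4*(7*1) = 4*7 = 28)
a(V) = 6 + 2*V
f = 0 (f = 4 + (1*1)*(6 + 2*(-5)) = 4 + 1*(6 - 10) = 4 + 1*(-4) = 4 - 4 = 0)
(f + b)² = (0 + 28)² = 28² = 784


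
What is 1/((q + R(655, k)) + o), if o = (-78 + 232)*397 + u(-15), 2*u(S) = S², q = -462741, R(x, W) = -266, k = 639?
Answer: -2/803513 ≈ -2.4891e-6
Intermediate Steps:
u(S) = S²/2
o = 122501/2 (o = (-78 + 232)*397 + (½)*(-15)² = 154*397 + (½)*225 = 61138 + 225/2 = 122501/2 ≈ 61251.)
1/((q + R(655, k)) + o) = 1/((-462741 - 266) + 122501/2) = 1/(-463007 + 122501/2) = 1/(-803513/2) = -2/803513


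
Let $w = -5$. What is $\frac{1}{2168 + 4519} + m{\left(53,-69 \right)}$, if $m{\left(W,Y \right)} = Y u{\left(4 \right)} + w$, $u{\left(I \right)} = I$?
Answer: $- \frac{1879046}{6687} \approx -281.0$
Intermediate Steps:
$m{\left(W,Y \right)} = -5 + 4 Y$ ($m{\left(W,Y \right)} = Y 4 - 5 = 4 Y - 5 = -5 + 4 Y$)
$\frac{1}{2168 + 4519} + m{\left(53,-69 \right)} = \frac{1}{2168 + 4519} + \left(-5 + 4 \left(-69\right)\right) = \frac{1}{6687} - 281 = - \frac{1879046}{6687}$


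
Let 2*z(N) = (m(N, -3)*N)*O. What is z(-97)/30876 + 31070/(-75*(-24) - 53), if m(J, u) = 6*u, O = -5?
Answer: 317230555/17980124 ≈ 17.643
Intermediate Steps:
z(N) = 45*N (z(N) = (((6*(-3))*N)*(-5))/2 = (-18*N*(-5))/2 = (90*N)/2 = 45*N)
z(-97)/30876 + 31070/(-75*(-24) - 53) = (45*(-97))/30876 + 31070/(-75*(-24) - 53) = -4365*1/30876 + 31070/(1800 - 53) = -1455/10292 + 31070/1747 = 317230555/17980124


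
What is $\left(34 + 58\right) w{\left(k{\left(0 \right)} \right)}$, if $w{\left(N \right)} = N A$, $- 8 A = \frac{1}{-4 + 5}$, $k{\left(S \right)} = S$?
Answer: $0$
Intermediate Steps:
$A = - \frac{1}{8}$ ($A = - \frac{1}{8 \left(-4 + 5\right)} = - \frac{1}{8 \cdot 1} = \left(- \frac{1}{8}\right) 1 = - \frac{1}{8} \approx -0.125$)
$w{\left(N \right)} = - \frac{N}{8}$ ($w{\left(N \right)} = N \left(- \frac{1}{8}\right) = - \frac{N}{8}$)
$\left(34 + 58\right) w{\left(k{\left(0 \right)} \right)} = \left(34 + 58\right) \left(\left(- \frac{1}{8}\right) 0\right) = 92 \cdot 0 = 0$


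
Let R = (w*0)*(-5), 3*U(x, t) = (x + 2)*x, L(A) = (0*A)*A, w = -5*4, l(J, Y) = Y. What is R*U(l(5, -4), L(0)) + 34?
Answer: 34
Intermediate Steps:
w = -20
L(A) = 0 (L(A) = 0*A = 0)
U(x, t) = x*(2 + x)/3 (U(x, t) = ((x + 2)*x)/3 = ((2 + x)*x)/3 = (x*(2 + x))/3 = x*(2 + x)/3)
R = 0 (R = -20*0*(-5) = 0*(-5) = 0)
R*U(l(5, -4), L(0)) + 34 = 0*((⅓)*(-4)*(2 - 4)) + 34 = 0*((⅓)*(-4)*(-2)) + 34 = 0*(8/3) + 34 = 0 + 34 = 34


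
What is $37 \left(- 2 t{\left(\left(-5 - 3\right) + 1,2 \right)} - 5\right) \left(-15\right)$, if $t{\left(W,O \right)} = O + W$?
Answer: $-2775$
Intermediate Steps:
$37 \left(- 2 t{\left(\left(-5 - 3\right) + 1,2 \right)} - 5\right) \left(-15\right) = 37 \left(- 2 \left(2 + \left(\left(-5 - 3\right) + 1\right)\right) - 5\right) \left(-15\right) = 37 \left(- 2 \left(2 + \left(-8 + 1\right)\right) - 5\right) \left(-15\right) = 37 \left(- 2 \left(2 - 7\right) - 5\right) \left(-15\right) = 37 \left(\left(-2\right) \left(-5\right) - 5\right) \left(-15\right) = 37 \left(10 - 5\right) \left(-15\right) = 37 \cdot 5 \left(-15\right) = 185 \left(-15\right) = -2775$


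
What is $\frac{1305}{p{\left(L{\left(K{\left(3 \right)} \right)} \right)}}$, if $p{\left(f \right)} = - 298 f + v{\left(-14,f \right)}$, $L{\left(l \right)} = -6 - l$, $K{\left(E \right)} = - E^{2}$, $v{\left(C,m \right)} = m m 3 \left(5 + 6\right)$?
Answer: $- \frac{435}{199} \approx -2.1859$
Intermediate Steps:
$v{\left(C,m \right)} = 33 m^{2}$ ($v{\left(C,m \right)} = m^{2} \cdot 3 \cdot 11 = 3 m^{2} \cdot 11 = 33 m^{2}$)
$p{\left(f \right)} = - 298 f + 33 f^{2}$
$\frac{1305}{p{\left(L{\left(K{\left(3 \right)} \right)} \right)}} = \frac{1305}{\left(-6 - - 3^{2}\right) \left(-298 + 33 \left(-6 - - 3^{2}\right)\right)} = \frac{1305}{\left(-6 - \left(-1\right) 9\right) \left(-298 + 33 \left(-6 - \left(-1\right) 9\right)\right)} = \frac{1305}{\left(-6 - -9\right) \left(-298 + 33 \left(-6 - -9\right)\right)} = \frac{1305}{\left(-6 + 9\right) \left(-298 + 33 \left(-6 + 9\right)\right)} = \frac{1305}{3 \left(-298 + 33 \cdot 3\right)} = \frac{1305}{3 \left(-298 + 99\right)} = \frac{1305}{3 \left(-199\right)} = \frac{1305}{-597} = 1305 \left(- \frac{1}{597}\right) = - \frac{435}{199}$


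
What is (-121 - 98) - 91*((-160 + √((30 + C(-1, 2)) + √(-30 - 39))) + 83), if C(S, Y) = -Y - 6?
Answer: 6788 - 91*√(22 + I*√69) ≈ 6353.9 - 79.226*I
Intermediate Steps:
C(S, Y) = -6 - Y
(-121 - 98) - 91*((-160 + √((30 + C(-1, 2)) + √(-30 - 39))) + 83) = (-121 - 98) - 91*((-160 + √((30 + (-6 - 1*2)) + √(-30 - 39))) + 83) = -219 - 91*((-160 + √((30 + (-6 - 2)) + √(-69))) + 83) = -219 - 91*((-160 + √((30 - 8) + I*√69)) + 83) = -219 - 91*((-160 + √(22 + I*√69)) + 83) = -219 - 91*(-77 + √(22 + I*√69)) = -219 + (7007 - 91*√(22 + I*√69)) = 6788 - 91*√(22 + I*√69)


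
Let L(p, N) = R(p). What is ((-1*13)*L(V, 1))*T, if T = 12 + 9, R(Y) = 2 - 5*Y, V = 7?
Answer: 9009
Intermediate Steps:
L(p, N) = 2 - 5*p
T = 21
((-1*13)*L(V, 1))*T = ((-1*13)*(2 - 5*7))*21 = -13*(2 - 35)*21 = -13*(-33)*21 = 429*21 = 9009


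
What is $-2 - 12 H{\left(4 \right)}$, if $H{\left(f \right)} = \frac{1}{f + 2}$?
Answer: $-4$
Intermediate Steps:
$H{\left(f \right)} = \frac{1}{2 + f}$
$-2 - 12 H{\left(4 \right)} = -2 - \frac{12}{2 + 4} = -2 - \frac{12}{6} = -2 - 2 = -4$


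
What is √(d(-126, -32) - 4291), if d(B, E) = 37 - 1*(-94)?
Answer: 8*I*√65 ≈ 64.498*I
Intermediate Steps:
d(B, E) = 131 (d(B, E) = 37 + 94 = 131)
√(d(-126, -32) - 4291) = √(131 - 4291) = √(-4160) = 8*I*√65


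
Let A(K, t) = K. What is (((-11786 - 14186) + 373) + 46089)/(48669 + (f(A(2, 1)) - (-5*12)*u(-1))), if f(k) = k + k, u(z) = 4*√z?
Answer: 997309770/2369118529 - 4917600*I/2369118529 ≈ 0.42096 - 0.0020757*I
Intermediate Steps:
f(k) = 2*k
(((-11786 - 14186) + 373) + 46089)/(48669 + (f(A(2, 1)) - (-5*12)*u(-1))) = (((-11786 - 14186) + 373) + 46089)/(48669 + (2*2 - (-5*12)*4*√(-1))) = ((-25972 + 373) + 46089)/(48669 + (4 - (-60)*4*I)) = (-25599 + 46089)/(48669 + (4 - (-240)*I)) = 20490/(48669 + (4 + 240*I)) = 20490/(48673 + 240*I) = 20490*((48673 - 240*I)/2369118529) = 20490*(48673 - 240*I)/2369118529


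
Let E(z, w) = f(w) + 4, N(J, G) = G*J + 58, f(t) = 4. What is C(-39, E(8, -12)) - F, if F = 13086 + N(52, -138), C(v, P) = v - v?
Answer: -5968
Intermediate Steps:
N(J, G) = 58 + G*J
E(z, w) = 8 (E(z, w) = 4 + 4 = 8)
C(v, P) = 0
F = 5968 (F = 13086 + (58 - 138*52) = 13086 + (58 - 7176) = 13086 - 7118 = 5968)
C(-39, E(8, -12)) - F = 0 - 1*5968 = 0 - 5968 = -5968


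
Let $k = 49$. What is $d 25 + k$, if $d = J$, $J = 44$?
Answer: $1149$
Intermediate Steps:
$d = 44$
$d 25 + k = 44 \cdot 25 + 49 = 1100 + 49 = 1149$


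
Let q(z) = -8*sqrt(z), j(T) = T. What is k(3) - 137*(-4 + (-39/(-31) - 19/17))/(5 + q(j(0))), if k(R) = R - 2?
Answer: 281293/2635 ≈ 106.75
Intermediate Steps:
k(R) = -2 + R
k(3) - 137*(-4 + (-39/(-31) - 19/17))/(5 + q(j(0))) = (-2 + 3) - 137*(-4 + (-39/(-31) - 19/17))/(5 - 8*sqrt(0)) = 1 - 137*(-4 + (-39*(-1/31) - 19*1/17))/(5 - 8*0) = 1 - 137*(-4 + (39/31 - 19/17))/(5 + 0) = 1 - 137*(-4 + 74/527)/5 = 1 - (-278658)/(527*5) = 1 - 137*(-2034/2635) = 1 + 278658/2635 = 281293/2635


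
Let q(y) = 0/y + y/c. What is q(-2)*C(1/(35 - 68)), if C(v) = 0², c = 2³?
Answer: 0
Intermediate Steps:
c = 8
q(y) = y/8 (q(y) = 0/y + y/8 = 0 + y*(⅛) = 0 + y/8 = y/8)
C(v) = 0
q(-2)*C(1/(35 - 68)) = ((⅛)*(-2))*0 = -¼*0 = 0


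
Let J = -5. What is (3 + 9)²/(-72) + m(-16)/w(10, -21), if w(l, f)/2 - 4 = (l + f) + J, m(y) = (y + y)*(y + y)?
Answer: -134/3 ≈ -44.667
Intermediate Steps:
m(y) = 4*y² (m(y) = (2*y)*(2*y) = 4*y²)
w(l, f) = -2 + 2*f + 2*l (w(l, f) = 8 + 2*((l + f) - 5) = 8 + 2*((f + l) - 5) = 8 + 2*(-5 + f + l) = 8 + (-10 + 2*f + 2*l) = -2 + 2*f + 2*l)
(3 + 9)²/(-72) + m(-16)/w(10, -21) = (3 + 9)²/(-72) + (4*(-16)²)/(-2 + 2*(-21) + 2*10) = 12²*(-1/72) + (4*256)/(-2 - 42 + 20) = 144*(-1/72) + 1024/(-24) = -2 + 1024*(-1/24) = -2 - 128/3 = -134/3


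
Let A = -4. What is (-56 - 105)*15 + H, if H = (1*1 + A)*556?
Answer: -4083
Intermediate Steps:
H = -1668 (H = (1*1 - 4)*556 = (1 - 4)*556 = -3*556 = -1668)
(-56 - 105)*15 + H = (-56 - 105)*15 - 1668 = -161*15 - 1668 = -2415 - 1668 = -4083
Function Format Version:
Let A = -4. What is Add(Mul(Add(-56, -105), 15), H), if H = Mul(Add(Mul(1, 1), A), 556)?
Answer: -4083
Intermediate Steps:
H = -1668 (H = Mul(Add(Mul(1, 1), -4), 556) = Mul(Add(1, -4), 556) = Mul(-3, 556) = -1668)
Add(Mul(Add(-56, -105), 15), H) = Add(Mul(Add(-56, -105), 15), -1668) = Add(Mul(-161, 15), -1668) = Add(-2415, -1668) = -4083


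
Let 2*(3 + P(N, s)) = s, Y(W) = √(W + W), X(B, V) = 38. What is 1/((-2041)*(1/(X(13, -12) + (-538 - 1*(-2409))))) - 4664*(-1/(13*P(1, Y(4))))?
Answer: -2210107/14287 - 4664*√2/91 ≈ -227.18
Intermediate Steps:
Y(W) = √2*√W (Y(W) = √(2*W) = √2*√W)
P(N, s) = -3 + s/2
1/((-2041)*(1/(X(13, -12) + (-538 - 1*(-2409))))) - 4664*(-1/(13*P(1, Y(4)))) = 1/((-2041)*(1/(38 + (-538 - 1*(-2409))))) - 4664*(-1/(13*(-3 + (√2*√4)/2))) = -1/(2041*(1/(38 + (-538 + 2409)))) - 4664*(-1/(13*(-3 + (√2*2)/2))) = -1/(2041*(1/(38 + 1871))) - 4664*(-1/(13*(-3 + (2*√2)/2))) = -1/(2041*(1/1909)) - 4664*(-1/(13*(-3 + √2))) = -1/(2041*1/1909) - 4664/(39 - 13*√2) = -1/2041*1909 - 4664/(39 - 13*√2) = -1909/2041 - 4664/(39 - 13*√2)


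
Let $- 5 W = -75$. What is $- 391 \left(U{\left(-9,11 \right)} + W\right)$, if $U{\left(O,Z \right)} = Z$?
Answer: $-10166$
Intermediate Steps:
$W = 15$ ($W = \left(- \frac{1}{5}\right) \left(-75\right) = 15$)
$- 391 \left(U{\left(-9,11 \right)} + W\right) = - 391 \left(11 + 15\right) = \left(-391\right) 26 = -10166$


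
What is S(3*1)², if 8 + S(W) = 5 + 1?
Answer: 4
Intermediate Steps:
S(W) = -2 (S(W) = -8 + (5 + 1) = -8 + 6 = -2)
S(3*1)² = (-2)² = 4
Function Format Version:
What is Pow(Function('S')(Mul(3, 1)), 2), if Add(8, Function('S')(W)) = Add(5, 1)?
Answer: 4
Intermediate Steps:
Function('S')(W) = -2 (Function('S')(W) = Add(-8, Add(5, 1)) = Add(-8, 6) = -2)
Pow(Function('S')(Mul(3, 1)), 2) = Pow(-2, 2) = 4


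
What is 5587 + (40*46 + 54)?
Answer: 7481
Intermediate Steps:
5587 + (40*46 + 54) = 5587 + (1840 + 54) = 5587 + 1894 = 7481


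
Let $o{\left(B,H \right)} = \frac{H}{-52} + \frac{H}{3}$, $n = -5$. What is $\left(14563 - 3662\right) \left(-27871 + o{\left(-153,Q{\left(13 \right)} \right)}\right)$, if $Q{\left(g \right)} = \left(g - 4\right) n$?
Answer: $- \frac{15806744327}{52} \approx -3.0398 \cdot 10^{8}$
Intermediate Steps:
$Q{\left(g \right)} = 20 - 5 g$ ($Q{\left(g \right)} = \left(g - 4\right) \left(-5\right) = \left(-4 + g\right) \left(-5\right) = 20 - 5 g$)
$o{\left(B,H \right)} = \frac{49 H}{156}$ ($o{\left(B,H \right)} = H \left(- \frac{1}{52}\right) + H \frac{1}{3} = - \frac{H}{52} + \frac{H}{3} = \frac{49 H}{156}$)
$\left(14563 - 3662\right) \left(-27871 + o{\left(-153,Q{\left(13 \right)} \right)}\right) = \left(14563 - 3662\right) \left(-27871 + \frac{49 \left(20 - 65\right)}{156}\right) = 10901 \left(-27871 + \frac{49 \left(20 - 65\right)}{156}\right) = 10901 \left(-27871 + \frac{49}{156} \left(-45\right)\right) = 10901 \left(-27871 - \frac{735}{52}\right) = 10901 \left(- \frac{1450027}{52}\right) = - \frac{15806744327}{52}$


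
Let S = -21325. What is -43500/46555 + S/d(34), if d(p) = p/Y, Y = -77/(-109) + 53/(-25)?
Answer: 15280715958/17253283 ≈ 885.67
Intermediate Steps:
Y = -3852/2725 (Y = -77*(-1/109) + 53*(-1/25) = 77/109 - 53/25 = -3852/2725 ≈ -1.4136)
d(p) = -2725*p/3852 (d(p) = p/(-3852/2725) = p*(-2725/3852) = -2725*p/3852)
-43500/46555 + S/d(34) = -43500/46555 - 21325/((-2725/3852*34)) = -43500*1/46555 - 21325/(-46325/1926) = -8700/9311 - 21325*(-1926/46325) = -8700/9311 + 1642878/1853 = 15280715958/17253283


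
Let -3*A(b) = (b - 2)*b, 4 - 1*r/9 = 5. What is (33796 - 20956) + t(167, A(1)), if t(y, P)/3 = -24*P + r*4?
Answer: 12708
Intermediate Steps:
r = -9 (r = 36 - 9*5 = 36 - 45 = -9)
A(b) = -b*(-2 + b)/3 (A(b) = -(b - 2)*b/3 = -(-2 + b)*b/3 = -b*(-2 + b)/3)
t(y, P) = -108 - 72*P (t(y, P) = 3*(-24*P - 9*4) = 3*(-24*P - 36) = 3*(-36 - 24*P) = -108 - 72*P)
(33796 - 20956) + t(167, A(1)) = (33796 - 20956) + (-108 - 24*(2 - 1*1)) = 12840 + (-108 - 24*(2 - 1)) = 12840 + (-108 - 24) = 12840 - 132 = 12708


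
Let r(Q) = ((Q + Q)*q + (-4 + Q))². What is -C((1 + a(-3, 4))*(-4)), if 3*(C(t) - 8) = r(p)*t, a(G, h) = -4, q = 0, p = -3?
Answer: -204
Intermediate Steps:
r(Q) = (-4 + Q)² (r(Q) = ((Q + Q)*0 + (-4 + Q))² = ((2*Q)*0 + (-4 + Q))² = (0 + (-4 + Q))² = (-4 + Q)²)
C(t) = 8 + 49*t/3 (C(t) = 8 + ((-4 - 3)²*t)/3 = 8 + ((-7)²*t)/3 = 8 + (49*t)/3 = 8 + 49*t/3)
-C((1 + a(-3, 4))*(-4)) = -(8 + 49*((1 - 4)*(-4))/3) = -(8 + 49*(-3*(-4))/3) = -(8 + (49/3)*12) = -(8 + 196) = -1*204 = -204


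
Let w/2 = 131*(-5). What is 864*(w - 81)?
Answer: -1201824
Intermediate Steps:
w = -1310 (w = 2*(131*(-5)) = 2*(-655) = -1310)
864*(w - 81) = 864*(-1310 - 81) = 864*(-1391) = -1201824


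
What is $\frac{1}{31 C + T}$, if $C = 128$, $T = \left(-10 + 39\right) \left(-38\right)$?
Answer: $\frac{1}{2866} \approx 0.00034892$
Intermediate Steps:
$T = -1102$ ($T = 29 \left(-38\right) = -1102$)
$\frac{1}{31 C + T} = \frac{1}{31 \cdot 128 - 1102} = \frac{1}{3968 - 1102} = \frac{1}{2866}$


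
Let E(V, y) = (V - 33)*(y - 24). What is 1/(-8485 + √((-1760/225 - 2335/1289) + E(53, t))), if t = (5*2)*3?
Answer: -492172425/4176076624328 - 3*√41259581665/4176076624328 ≈ -0.00011800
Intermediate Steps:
t = 30 (t = 10*3 = 30)
E(V, y) = (-33 + V)*(-24 + y)
1/(-8485 + √((-1760/225 - 2335/1289) + E(53, t))) = 1/(-8485 + √((-1760/225 - 2335/1289) + (792 - 33*30 - 24*53 + 53*30))) = 1/(-8485 + √((-1760*1/225 - 2335*1/1289) + (792 - 990 - 1272 + 1590))) = 1/(-8485 + √((-352/45 - 2335/1289) + 120)) = 1/(-8485 + √(-558803/58005 + 120)) = 1/(-8485 + √(6401797/58005)) = 1/(-8485 + √41259581665/19335)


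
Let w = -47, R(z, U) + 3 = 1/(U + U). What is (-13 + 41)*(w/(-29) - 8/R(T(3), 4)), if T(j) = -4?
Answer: 82236/667 ≈ 123.29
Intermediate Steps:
R(z, U) = -3 + 1/(2*U) (R(z, U) = -3 + 1/(U + U) = -3 + 1/(2*U))
(-13 + 41)*(w/(-29) - 8/R(T(3), 4)) = (-13 + 41)*(-47/(-29) - 8/(-3 + (1/2)/4)) = 28*(-47*(-1/29) - 8/(-3 + (1/2)*(1/4))) = 28*(47/29 - 8/(-3 + 1/8)) = 28*(47/29 - 8/(-23/8)) = 28*(47/29 - 8*(-8/23)) = 28*(47/29 + 64/23) = 28*(2937/667) = 82236/667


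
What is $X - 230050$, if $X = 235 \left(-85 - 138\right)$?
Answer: $-282455$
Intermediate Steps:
$X = -52405$ ($X = 235 \left(-223\right) = -52405$)
$X - 230050 = -52405 - 230050 = -282455$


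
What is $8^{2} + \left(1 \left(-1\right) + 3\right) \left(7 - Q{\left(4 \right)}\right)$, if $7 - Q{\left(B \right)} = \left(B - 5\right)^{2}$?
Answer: $66$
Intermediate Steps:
$Q{\left(B \right)} = 7 - \left(-5 + B\right)^{2}$ ($Q{\left(B \right)} = 7 - \left(B - 5\right)^{2} = 7 - \left(-5 + B\right)^{2}$)
$8^{2} + \left(1 \left(-1\right) + 3\right) \left(7 - Q{\left(4 \right)}\right) = 8^{2} + \left(1 \left(-1\right) + 3\right) \left(7 - \left(7 - \left(-5 + 4\right)^{2}\right)\right) = 64 + \left(-1 + 3\right) \left(7 - \left(7 - \left(-1\right)^{2}\right)\right) = 64 + 2 \left(7 - \left(7 - 1\right)\right) = 64 + 2 \left(7 - 6\right) = 64 + 2 \cdot 1 = 64 + 2 = 66$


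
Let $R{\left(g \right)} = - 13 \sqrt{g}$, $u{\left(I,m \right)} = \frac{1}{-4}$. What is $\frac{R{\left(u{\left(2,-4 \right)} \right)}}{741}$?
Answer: $- \frac{i}{114} \approx - 0.0087719 i$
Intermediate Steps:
$u{\left(I,m \right)} = - \frac{1}{4}$
$\frac{R{\left(u{\left(2,-4 \right)} \right)}}{741} = \frac{\left(-13\right) \sqrt{- \frac{1}{4}}}{741} = - 13 \frac{i}{2} \cdot \frac{1}{741} = - \frac{13 i}{2} \cdot \frac{1}{741} = - \frac{i}{114}$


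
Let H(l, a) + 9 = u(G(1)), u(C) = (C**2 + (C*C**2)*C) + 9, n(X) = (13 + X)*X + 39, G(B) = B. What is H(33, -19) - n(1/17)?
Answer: -10915/289 ≈ -37.768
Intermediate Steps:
n(X) = 39 + X*(13 + X) (n(X) = X*(13 + X) + 39 = 39 + X*(13 + X))
u(C) = 9 + C**2 + C**4 (u(C) = (C**2 + C**3*C) + 9 = (C**2 + C**4) + 9 = 9 + C**2 + C**4)
H(l, a) = 2 (H(l, a) = -9 + (9 + 1**2 + 1**4) = -9 + (9 + 1 + 1) = -9 + 11 = 2)
H(33, -19) - n(1/17) = 2 - (39 + (1/17)**2 + 13/17) = 2 - (39 + (1/17)**2 + 13*(1/17)) = 2 - (39 + 1/289 + 13/17) = 2 - 1*11493/289 = 2 - 11493/289 = -10915/289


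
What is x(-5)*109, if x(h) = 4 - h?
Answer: 981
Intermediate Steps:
x(-5)*109 = (4 - 1*(-5))*109 = (4 + 5)*109 = 9*109 = 981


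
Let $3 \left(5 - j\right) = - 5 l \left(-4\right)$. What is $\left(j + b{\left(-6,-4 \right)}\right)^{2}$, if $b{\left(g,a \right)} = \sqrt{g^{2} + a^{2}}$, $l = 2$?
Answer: $\frac{1093}{9} - \frac{100 \sqrt{13}}{3} \approx 1.2594$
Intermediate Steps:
$j = - \frac{25}{3}$ ($j = 5 - \frac{\left(-5\right) 2 \left(-4\right)}{3} = 5 - \frac{\left(-10\right) \left(-4\right)}{3} = 5 - \frac{40}{3} = - \frac{25}{3} \approx -8.3333$)
$b{\left(g,a \right)} = \sqrt{a^{2} + g^{2}}$
$\left(j + b{\left(-6,-4 \right)}\right)^{2} = \left(- \frac{25}{3} + \sqrt{\left(-4\right)^{2} + \left(-6\right)^{2}}\right)^{2} = \left(- \frac{25}{3} + \sqrt{16 + 36}\right)^{2} = \left(- \frac{25}{3} + \sqrt{52}\right)^{2} = \left(- \frac{25}{3} + 2 \sqrt{13}\right)^{2}$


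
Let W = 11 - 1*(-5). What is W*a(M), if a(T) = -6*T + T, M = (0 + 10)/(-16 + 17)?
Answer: -800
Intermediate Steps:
W = 16 (W = 11 + 5 = 16)
M = 10 (M = 10/1 = 10*1 = 10)
a(T) = -5*T
W*a(M) = 16*(-5*10) = 16*(-50) = -800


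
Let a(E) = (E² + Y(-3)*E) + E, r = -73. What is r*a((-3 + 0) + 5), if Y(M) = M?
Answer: 0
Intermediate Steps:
a(E) = E² - 2*E (a(E) = (E² - 3*E) + E = E² - 2*E)
r*a((-3 + 0) + 5) = -73*((-3 + 0) + 5)*(-2 + ((-3 + 0) + 5)) = -73*(-3 + 5)*(-2 + (-3 + 5)) = -146*(-2 + 2) = -146*0 = -73*0 = 0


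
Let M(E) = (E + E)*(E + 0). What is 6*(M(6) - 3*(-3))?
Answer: 486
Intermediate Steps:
M(E) = 2*E² (M(E) = (2*E)*E = 2*E²)
6*(M(6) - 3*(-3)) = 6*(2*6² - 3*(-3)) = 6*(2*36 + 9) = 6*(72 + 9) = 6*81 = 486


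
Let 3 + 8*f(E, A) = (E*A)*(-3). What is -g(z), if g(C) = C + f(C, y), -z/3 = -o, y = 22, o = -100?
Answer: -17397/8 ≈ -2174.6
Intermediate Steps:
f(E, A) = -3/8 - 3*A*E/8 (f(E, A) = -3/8 + ((E*A)*(-3))/8 = -3/8 + ((A*E)*(-3))/8 = -3/8 + (-3*A*E)/8 = -3/8 - 3*A*E/8)
z = -300 (z = -(-3)*(-100) = -3*100 = -300)
g(C) = -3/8 - 29*C/4 (g(C) = C + (-3/8 - 3/8*22*C) = C + (-3/8 - 33*C/4) = -3/8 - 29*C/4)
-g(z) = -(-3/8 - 29/4*(-300)) = -(-3/8 + 2175) = -1*17397/8 = -17397/8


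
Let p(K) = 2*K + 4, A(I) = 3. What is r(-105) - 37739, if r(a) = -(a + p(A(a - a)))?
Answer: -37644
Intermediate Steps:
p(K) = 4 + 2*K
r(a) = -10 - a (r(a) = -(a + (4 + 2*3)) = -(a + (4 + 6)) = -(a + 10) = -(10 + a) = -10 - a)
r(-105) - 37739 = (-10 - 1*(-105)) - 37739 = (-10 + 105) - 37739 = 95 - 37739 = -37644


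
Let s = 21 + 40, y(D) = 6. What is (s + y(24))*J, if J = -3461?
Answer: -231887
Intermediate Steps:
s = 61
(s + y(24))*J = (61 + 6)*(-3461) = 67*(-3461) = -231887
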